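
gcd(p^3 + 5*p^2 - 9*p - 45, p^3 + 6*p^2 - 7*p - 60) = p^2 + 2*p - 15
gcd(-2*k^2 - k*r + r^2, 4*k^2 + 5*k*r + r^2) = k + r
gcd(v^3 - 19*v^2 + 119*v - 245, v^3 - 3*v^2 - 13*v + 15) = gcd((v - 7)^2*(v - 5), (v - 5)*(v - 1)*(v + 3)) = v - 5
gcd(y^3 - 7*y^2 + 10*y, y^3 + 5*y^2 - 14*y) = y^2 - 2*y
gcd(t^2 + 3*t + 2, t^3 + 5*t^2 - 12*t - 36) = t + 2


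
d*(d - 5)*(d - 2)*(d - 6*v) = d^4 - 6*d^3*v - 7*d^3 + 42*d^2*v + 10*d^2 - 60*d*v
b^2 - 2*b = b*(b - 2)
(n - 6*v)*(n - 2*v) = n^2 - 8*n*v + 12*v^2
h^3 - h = h*(h - 1)*(h + 1)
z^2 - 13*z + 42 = (z - 7)*(z - 6)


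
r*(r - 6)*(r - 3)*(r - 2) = r^4 - 11*r^3 + 36*r^2 - 36*r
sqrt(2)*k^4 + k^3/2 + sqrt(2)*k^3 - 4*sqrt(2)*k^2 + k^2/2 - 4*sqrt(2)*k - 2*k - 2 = (k - 2)*(k + 1)*(k + 2)*(sqrt(2)*k + 1/2)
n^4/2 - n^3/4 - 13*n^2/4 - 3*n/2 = n*(n/2 + 1)*(n - 3)*(n + 1/2)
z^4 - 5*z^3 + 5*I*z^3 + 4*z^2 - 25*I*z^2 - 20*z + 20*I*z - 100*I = (z - 5)*(z - 2*I)*(z + 2*I)*(z + 5*I)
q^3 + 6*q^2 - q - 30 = (q - 2)*(q + 3)*(q + 5)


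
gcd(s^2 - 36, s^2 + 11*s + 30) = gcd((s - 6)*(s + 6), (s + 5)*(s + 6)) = s + 6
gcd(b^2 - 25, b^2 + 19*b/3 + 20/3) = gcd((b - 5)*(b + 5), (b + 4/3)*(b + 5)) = b + 5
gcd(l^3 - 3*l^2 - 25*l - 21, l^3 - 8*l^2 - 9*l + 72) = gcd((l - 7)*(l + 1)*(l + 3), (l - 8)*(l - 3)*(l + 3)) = l + 3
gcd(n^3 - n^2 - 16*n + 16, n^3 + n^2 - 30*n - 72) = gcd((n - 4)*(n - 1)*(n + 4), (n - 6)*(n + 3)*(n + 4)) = n + 4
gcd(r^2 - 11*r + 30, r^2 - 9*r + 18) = r - 6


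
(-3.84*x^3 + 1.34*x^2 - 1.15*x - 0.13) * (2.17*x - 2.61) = -8.3328*x^4 + 12.9302*x^3 - 5.9929*x^2 + 2.7194*x + 0.3393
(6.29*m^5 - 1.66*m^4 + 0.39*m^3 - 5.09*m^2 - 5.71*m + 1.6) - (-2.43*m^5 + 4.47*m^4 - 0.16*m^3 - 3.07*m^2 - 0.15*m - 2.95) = 8.72*m^5 - 6.13*m^4 + 0.55*m^3 - 2.02*m^2 - 5.56*m + 4.55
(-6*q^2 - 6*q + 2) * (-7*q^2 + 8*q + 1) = 42*q^4 - 6*q^3 - 68*q^2 + 10*q + 2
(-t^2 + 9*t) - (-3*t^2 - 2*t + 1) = 2*t^2 + 11*t - 1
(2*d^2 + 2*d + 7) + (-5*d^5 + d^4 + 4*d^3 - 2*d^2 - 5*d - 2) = -5*d^5 + d^4 + 4*d^3 - 3*d + 5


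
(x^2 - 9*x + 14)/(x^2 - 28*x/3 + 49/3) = 3*(x - 2)/(3*x - 7)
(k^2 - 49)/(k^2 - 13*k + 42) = (k + 7)/(k - 6)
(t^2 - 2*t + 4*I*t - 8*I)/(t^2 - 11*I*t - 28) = (t^2 + t*(-2 + 4*I) - 8*I)/(t^2 - 11*I*t - 28)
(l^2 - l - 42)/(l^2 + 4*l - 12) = (l - 7)/(l - 2)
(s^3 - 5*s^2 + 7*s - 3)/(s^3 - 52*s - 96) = (-s^3 + 5*s^2 - 7*s + 3)/(-s^3 + 52*s + 96)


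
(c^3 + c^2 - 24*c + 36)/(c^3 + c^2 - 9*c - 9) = (c^2 + 4*c - 12)/(c^2 + 4*c + 3)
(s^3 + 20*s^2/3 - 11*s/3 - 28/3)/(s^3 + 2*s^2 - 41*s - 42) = (s - 4/3)/(s - 6)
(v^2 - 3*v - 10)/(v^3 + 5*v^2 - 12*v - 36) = (v - 5)/(v^2 + 3*v - 18)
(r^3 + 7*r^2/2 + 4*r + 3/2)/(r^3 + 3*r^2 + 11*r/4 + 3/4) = 2*(r + 1)/(2*r + 1)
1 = 1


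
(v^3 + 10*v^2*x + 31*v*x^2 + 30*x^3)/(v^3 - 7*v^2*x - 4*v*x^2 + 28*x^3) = (v^2 + 8*v*x + 15*x^2)/(v^2 - 9*v*x + 14*x^2)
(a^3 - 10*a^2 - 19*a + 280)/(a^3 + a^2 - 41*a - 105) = (a - 8)/(a + 3)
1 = 1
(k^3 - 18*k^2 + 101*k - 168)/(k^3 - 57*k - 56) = (k^2 - 10*k + 21)/(k^2 + 8*k + 7)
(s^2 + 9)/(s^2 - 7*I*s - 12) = (s + 3*I)/(s - 4*I)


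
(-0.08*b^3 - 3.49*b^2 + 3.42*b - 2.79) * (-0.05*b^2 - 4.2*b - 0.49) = 0.004*b^5 + 0.5105*b^4 + 14.5262*b^3 - 12.5144*b^2 + 10.0422*b + 1.3671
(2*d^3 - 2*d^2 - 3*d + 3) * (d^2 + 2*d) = 2*d^5 + 2*d^4 - 7*d^3 - 3*d^2 + 6*d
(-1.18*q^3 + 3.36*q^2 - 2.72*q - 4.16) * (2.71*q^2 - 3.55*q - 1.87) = -3.1978*q^5 + 13.2946*q^4 - 17.0926*q^3 - 7.9008*q^2 + 19.8544*q + 7.7792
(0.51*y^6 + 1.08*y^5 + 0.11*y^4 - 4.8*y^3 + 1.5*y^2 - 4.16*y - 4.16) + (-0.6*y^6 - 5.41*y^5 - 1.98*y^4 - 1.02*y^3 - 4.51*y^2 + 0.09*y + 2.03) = -0.09*y^6 - 4.33*y^5 - 1.87*y^4 - 5.82*y^3 - 3.01*y^2 - 4.07*y - 2.13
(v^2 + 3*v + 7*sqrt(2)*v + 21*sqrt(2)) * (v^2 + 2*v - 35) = v^4 + 5*v^3 + 7*sqrt(2)*v^3 - 29*v^2 + 35*sqrt(2)*v^2 - 203*sqrt(2)*v - 105*v - 735*sqrt(2)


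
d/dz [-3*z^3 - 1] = -9*z^2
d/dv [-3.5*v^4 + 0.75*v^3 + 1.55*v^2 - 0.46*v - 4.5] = -14.0*v^3 + 2.25*v^2 + 3.1*v - 0.46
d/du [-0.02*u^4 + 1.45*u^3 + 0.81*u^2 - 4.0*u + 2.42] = -0.08*u^3 + 4.35*u^2 + 1.62*u - 4.0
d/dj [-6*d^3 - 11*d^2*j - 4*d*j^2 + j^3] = -11*d^2 - 8*d*j + 3*j^2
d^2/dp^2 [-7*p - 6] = 0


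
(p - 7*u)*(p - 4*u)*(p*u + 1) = p^3*u - 11*p^2*u^2 + p^2 + 28*p*u^3 - 11*p*u + 28*u^2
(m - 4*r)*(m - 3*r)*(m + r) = m^3 - 6*m^2*r + 5*m*r^2 + 12*r^3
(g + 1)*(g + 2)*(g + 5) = g^3 + 8*g^2 + 17*g + 10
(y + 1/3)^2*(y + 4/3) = y^3 + 2*y^2 + y + 4/27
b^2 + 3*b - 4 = (b - 1)*(b + 4)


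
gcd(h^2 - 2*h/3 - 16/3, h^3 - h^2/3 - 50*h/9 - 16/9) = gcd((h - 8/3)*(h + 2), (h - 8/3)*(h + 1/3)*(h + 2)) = h^2 - 2*h/3 - 16/3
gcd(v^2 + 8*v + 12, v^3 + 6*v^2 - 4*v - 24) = v^2 + 8*v + 12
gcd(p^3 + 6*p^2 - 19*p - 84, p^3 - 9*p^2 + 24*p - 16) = p - 4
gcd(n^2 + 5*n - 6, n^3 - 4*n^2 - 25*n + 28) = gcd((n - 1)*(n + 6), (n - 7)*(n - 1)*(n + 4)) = n - 1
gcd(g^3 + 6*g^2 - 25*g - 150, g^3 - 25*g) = g^2 - 25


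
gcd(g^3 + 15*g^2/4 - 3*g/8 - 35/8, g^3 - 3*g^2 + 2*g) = g - 1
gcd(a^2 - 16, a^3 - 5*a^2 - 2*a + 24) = a - 4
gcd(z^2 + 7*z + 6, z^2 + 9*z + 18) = z + 6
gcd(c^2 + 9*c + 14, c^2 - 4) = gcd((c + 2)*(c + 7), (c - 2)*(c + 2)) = c + 2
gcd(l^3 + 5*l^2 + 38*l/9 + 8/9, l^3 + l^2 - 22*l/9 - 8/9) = l + 1/3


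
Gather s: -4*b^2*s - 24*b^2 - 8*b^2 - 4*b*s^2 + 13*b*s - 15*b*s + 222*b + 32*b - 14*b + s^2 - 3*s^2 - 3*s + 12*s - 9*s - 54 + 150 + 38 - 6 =-32*b^2 + 240*b + s^2*(-4*b - 2) + s*(-4*b^2 - 2*b) + 128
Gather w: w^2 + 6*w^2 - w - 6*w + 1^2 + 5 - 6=7*w^2 - 7*w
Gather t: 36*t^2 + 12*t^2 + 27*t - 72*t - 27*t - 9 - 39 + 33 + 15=48*t^2 - 72*t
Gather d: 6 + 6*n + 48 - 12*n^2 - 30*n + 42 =-12*n^2 - 24*n + 96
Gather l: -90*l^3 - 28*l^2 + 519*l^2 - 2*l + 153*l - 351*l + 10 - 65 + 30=-90*l^3 + 491*l^2 - 200*l - 25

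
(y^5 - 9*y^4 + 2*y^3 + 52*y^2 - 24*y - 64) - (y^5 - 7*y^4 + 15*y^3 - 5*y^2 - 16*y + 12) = -2*y^4 - 13*y^3 + 57*y^2 - 8*y - 76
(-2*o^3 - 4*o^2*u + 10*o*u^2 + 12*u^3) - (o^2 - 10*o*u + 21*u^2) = -2*o^3 - 4*o^2*u - o^2 + 10*o*u^2 + 10*o*u + 12*u^3 - 21*u^2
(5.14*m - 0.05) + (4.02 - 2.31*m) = 2.83*m + 3.97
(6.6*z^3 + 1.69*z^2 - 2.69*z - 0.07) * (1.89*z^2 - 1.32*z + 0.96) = 12.474*z^5 - 5.5179*z^4 - 0.9789*z^3 + 5.0409*z^2 - 2.49*z - 0.0672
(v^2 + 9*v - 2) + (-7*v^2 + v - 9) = -6*v^2 + 10*v - 11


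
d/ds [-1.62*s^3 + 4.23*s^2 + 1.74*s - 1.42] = -4.86*s^2 + 8.46*s + 1.74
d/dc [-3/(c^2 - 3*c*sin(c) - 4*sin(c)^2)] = 3*(-3*c*cos(c) + 2*c - 3*sin(c) - 4*sin(2*c))/((c - 4*sin(c))^2*(c + sin(c))^2)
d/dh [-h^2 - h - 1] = -2*h - 1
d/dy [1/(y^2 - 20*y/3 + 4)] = 6*(10 - 3*y)/(3*y^2 - 20*y + 12)^2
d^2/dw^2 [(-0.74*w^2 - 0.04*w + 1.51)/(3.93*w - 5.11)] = (7.105427357601e-15*w + 6.39110600000001)/(60.698457*w^3 - 236.770317*w^2 + 307.861659*w - 133.432831)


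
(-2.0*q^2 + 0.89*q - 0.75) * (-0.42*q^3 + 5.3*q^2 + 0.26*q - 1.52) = 0.84*q^5 - 10.9738*q^4 + 4.512*q^3 - 0.7036*q^2 - 1.5478*q + 1.14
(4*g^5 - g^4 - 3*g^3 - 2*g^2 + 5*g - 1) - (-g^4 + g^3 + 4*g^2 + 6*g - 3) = 4*g^5 - 4*g^3 - 6*g^2 - g + 2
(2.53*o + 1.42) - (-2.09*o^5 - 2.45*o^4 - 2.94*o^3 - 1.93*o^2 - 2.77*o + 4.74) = 2.09*o^5 + 2.45*o^4 + 2.94*o^3 + 1.93*o^2 + 5.3*o - 3.32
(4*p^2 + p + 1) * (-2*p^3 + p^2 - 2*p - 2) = -8*p^5 + 2*p^4 - 9*p^3 - 9*p^2 - 4*p - 2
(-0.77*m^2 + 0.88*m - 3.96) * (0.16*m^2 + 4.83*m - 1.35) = -0.1232*m^4 - 3.5783*m^3 + 4.6563*m^2 - 20.3148*m + 5.346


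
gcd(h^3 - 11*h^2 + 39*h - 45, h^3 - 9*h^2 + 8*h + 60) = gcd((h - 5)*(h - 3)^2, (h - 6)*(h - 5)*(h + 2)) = h - 5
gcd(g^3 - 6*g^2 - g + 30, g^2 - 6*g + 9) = g - 3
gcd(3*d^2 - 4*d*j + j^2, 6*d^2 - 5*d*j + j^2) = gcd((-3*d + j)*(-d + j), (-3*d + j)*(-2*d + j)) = 3*d - j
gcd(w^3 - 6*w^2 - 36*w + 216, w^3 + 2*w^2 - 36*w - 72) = w^2 - 36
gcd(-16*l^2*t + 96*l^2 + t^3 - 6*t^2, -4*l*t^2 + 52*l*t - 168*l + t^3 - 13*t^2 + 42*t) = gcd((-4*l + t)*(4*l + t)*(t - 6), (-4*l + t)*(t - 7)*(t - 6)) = -4*l*t + 24*l + t^2 - 6*t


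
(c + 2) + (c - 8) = 2*c - 6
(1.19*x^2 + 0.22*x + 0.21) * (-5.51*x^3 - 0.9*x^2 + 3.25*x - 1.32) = -6.5569*x^5 - 2.2832*x^4 + 2.5124*x^3 - 1.0448*x^2 + 0.3921*x - 0.2772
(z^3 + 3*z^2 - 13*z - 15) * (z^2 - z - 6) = z^5 + 2*z^4 - 22*z^3 - 20*z^2 + 93*z + 90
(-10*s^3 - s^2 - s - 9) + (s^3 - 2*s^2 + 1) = -9*s^3 - 3*s^2 - s - 8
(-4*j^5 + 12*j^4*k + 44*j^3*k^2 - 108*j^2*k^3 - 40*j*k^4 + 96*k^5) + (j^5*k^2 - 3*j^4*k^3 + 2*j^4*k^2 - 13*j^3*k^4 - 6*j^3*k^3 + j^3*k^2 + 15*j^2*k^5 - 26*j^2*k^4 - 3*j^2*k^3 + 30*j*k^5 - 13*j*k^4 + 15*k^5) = j^5*k^2 - 4*j^5 - 3*j^4*k^3 + 2*j^4*k^2 + 12*j^4*k - 13*j^3*k^4 - 6*j^3*k^3 + 45*j^3*k^2 + 15*j^2*k^5 - 26*j^2*k^4 - 111*j^2*k^3 + 30*j*k^5 - 53*j*k^4 + 111*k^5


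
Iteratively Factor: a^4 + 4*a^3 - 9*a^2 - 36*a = (a)*(a^3 + 4*a^2 - 9*a - 36) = a*(a + 4)*(a^2 - 9) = a*(a - 3)*(a + 4)*(a + 3)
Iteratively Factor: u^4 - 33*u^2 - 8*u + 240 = (u + 4)*(u^3 - 4*u^2 - 17*u + 60) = (u - 5)*(u + 4)*(u^2 + u - 12) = (u - 5)*(u + 4)^2*(u - 3)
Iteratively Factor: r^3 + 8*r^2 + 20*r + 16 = (r + 2)*(r^2 + 6*r + 8) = (r + 2)*(r + 4)*(r + 2)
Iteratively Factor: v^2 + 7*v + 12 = (v + 3)*(v + 4)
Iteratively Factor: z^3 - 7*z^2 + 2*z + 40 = (z - 4)*(z^2 - 3*z - 10) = (z - 4)*(z + 2)*(z - 5)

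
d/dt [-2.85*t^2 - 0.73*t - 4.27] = -5.7*t - 0.73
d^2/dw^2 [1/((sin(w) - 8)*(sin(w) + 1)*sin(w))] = (-9*sin(w)^2 + 86*sin(w) - 254 - 26/sin(w) + 208/sin(w)^2 + 128/sin(w)^3)/((sin(w) - 8)^3*(sin(w) + 1)^2)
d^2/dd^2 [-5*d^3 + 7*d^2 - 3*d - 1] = 14 - 30*d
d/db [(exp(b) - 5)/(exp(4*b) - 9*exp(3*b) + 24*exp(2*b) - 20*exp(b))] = (2 - 3*exp(b))*exp(-b)/(exp(3*b) - 6*exp(2*b) + 12*exp(b) - 8)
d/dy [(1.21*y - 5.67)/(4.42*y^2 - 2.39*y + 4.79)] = (-5.3482*y^2 + 50.1228*y - 7.7554)/(19.5364*y^4 - 21.1276*y^3 + 48.0557*y^2 - 22.8962*y + 22.9441)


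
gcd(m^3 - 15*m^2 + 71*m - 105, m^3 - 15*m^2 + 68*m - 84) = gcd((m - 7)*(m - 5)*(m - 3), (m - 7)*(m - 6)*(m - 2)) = m - 7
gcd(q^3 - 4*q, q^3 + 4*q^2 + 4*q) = q^2 + 2*q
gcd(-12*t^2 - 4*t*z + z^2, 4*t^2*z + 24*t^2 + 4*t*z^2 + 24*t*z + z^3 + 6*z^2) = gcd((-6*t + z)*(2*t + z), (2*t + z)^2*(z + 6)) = 2*t + z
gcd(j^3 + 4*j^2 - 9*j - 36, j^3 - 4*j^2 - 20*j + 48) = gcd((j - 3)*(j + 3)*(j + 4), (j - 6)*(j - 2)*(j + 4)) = j + 4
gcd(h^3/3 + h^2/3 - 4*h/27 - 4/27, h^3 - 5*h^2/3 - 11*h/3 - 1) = h + 1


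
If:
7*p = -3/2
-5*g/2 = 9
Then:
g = -18/5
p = -3/14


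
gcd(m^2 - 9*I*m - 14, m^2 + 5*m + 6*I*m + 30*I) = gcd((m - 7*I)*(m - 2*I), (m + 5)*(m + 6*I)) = 1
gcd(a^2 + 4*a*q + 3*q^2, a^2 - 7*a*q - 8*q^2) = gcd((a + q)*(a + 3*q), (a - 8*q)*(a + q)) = a + q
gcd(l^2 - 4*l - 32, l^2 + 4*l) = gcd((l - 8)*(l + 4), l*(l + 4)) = l + 4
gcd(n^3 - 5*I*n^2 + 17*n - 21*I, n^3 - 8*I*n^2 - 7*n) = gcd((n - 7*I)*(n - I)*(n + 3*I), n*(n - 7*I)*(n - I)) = n^2 - 8*I*n - 7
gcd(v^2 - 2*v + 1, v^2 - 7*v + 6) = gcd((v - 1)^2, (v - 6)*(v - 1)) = v - 1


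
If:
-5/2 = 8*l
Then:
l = -5/16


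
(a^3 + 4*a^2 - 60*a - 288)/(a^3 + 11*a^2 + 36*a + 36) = (a^2 - 2*a - 48)/(a^2 + 5*a + 6)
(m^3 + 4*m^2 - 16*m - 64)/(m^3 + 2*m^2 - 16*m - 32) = (m + 4)/(m + 2)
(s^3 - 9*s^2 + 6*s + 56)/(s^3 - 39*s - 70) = (s - 4)/(s + 5)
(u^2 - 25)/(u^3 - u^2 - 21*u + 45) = (u - 5)/(u^2 - 6*u + 9)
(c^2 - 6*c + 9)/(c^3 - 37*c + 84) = (c - 3)/(c^2 + 3*c - 28)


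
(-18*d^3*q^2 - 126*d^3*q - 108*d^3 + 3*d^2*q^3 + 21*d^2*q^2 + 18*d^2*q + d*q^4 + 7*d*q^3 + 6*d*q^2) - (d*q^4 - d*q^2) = -18*d^3*q^2 - 126*d^3*q - 108*d^3 + 3*d^2*q^3 + 21*d^2*q^2 + 18*d^2*q + 7*d*q^3 + 7*d*q^2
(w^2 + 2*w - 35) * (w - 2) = w^3 - 39*w + 70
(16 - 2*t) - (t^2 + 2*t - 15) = -t^2 - 4*t + 31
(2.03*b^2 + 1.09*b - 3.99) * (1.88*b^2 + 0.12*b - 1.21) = 3.8164*b^4 + 2.2928*b^3 - 9.8267*b^2 - 1.7977*b + 4.8279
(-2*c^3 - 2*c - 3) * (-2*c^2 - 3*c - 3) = 4*c^5 + 6*c^4 + 10*c^3 + 12*c^2 + 15*c + 9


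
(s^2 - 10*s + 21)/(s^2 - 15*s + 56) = (s - 3)/(s - 8)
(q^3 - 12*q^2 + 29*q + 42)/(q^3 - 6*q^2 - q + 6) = (q - 7)/(q - 1)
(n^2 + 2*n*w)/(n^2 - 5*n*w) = (n + 2*w)/(n - 5*w)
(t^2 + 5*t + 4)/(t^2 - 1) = (t + 4)/(t - 1)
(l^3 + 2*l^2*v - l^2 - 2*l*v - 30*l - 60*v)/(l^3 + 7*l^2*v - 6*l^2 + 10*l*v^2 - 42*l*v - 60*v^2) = (l + 5)/(l + 5*v)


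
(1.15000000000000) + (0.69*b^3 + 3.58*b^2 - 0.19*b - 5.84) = 0.69*b^3 + 3.58*b^2 - 0.19*b - 4.69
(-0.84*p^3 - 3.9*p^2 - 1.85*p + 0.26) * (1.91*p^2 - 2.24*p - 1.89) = -1.6044*p^5 - 5.5674*p^4 + 6.7901*p^3 + 12.0116*p^2 + 2.9141*p - 0.4914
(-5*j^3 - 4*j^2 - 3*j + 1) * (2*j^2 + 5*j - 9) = -10*j^5 - 33*j^4 + 19*j^3 + 23*j^2 + 32*j - 9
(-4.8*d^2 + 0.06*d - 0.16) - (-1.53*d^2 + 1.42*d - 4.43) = -3.27*d^2 - 1.36*d + 4.27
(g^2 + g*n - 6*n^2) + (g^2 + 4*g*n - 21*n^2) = 2*g^2 + 5*g*n - 27*n^2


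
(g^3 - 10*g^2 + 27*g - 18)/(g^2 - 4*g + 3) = g - 6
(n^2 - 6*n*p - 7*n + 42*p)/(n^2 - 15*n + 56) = (n - 6*p)/(n - 8)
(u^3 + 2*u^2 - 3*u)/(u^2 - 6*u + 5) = u*(u + 3)/(u - 5)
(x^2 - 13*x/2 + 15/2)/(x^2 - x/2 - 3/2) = (x - 5)/(x + 1)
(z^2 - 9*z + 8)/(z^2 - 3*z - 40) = (z - 1)/(z + 5)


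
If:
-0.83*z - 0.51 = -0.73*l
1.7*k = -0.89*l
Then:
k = -0.595245769540693*z - 0.365753424657534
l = 1.13698630136986*z + 0.698630136986301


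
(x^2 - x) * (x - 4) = x^3 - 5*x^2 + 4*x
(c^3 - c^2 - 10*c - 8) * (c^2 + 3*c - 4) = c^5 + 2*c^4 - 17*c^3 - 34*c^2 + 16*c + 32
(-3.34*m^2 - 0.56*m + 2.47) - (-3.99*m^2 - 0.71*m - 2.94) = 0.65*m^2 + 0.15*m + 5.41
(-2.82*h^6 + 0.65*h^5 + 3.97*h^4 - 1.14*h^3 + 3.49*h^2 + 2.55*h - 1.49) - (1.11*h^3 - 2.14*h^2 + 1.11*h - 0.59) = -2.82*h^6 + 0.65*h^5 + 3.97*h^4 - 2.25*h^3 + 5.63*h^2 + 1.44*h - 0.9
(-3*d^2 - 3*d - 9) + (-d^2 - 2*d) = -4*d^2 - 5*d - 9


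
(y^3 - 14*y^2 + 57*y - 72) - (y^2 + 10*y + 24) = y^3 - 15*y^2 + 47*y - 96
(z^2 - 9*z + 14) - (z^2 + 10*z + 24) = -19*z - 10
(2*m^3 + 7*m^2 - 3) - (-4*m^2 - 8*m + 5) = 2*m^3 + 11*m^2 + 8*m - 8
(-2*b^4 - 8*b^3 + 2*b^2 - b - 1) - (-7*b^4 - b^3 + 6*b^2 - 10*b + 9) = 5*b^4 - 7*b^3 - 4*b^2 + 9*b - 10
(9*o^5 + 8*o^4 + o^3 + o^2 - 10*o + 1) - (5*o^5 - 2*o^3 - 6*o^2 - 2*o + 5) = 4*o^5 + 8*o^4 + 3*o^3 + 7*o^2 - 8*o - 4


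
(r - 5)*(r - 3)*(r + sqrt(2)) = r^3 - 8*r^2 + sqrt(2)*r^2 - 8*sqrt(2)*r + 15*r + 15*sqrt(2)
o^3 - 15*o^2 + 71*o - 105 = (o - 7)*(o - 5)*(o - 3)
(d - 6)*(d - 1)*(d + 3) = d^3 - 4*d^2 - 15*d + 18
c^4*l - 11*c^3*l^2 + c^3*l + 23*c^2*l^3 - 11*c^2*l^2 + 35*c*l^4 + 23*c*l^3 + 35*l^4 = (c - 7*l)*(c - 5*l)*(c + l)*(c*l + l)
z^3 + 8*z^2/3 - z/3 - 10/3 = (z - 1)*(z + 5/3)*(z + 2)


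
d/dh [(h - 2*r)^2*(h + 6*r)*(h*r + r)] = r*(h - 2*r)*((h + 1)*(h - 2*r) + 2*(h + 1)*(h + 6*r) + (h - 2*r)*(h + 6*r))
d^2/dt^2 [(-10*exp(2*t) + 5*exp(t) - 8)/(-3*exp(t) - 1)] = (90*exp(3*t) + 90*exp(2*t) + 127*exp(t) - 29)*exp(t)/(27*exp(3*t) + 27*exp(2*t) + 9*exp(t) + 1)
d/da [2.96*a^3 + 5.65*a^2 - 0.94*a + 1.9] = 8.88*a^2 + 11.3*a - 0.94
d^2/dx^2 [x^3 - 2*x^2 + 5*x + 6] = 6*x - 4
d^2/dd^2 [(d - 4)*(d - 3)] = 2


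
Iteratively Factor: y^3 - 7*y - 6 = (y + 2)*(y^2 - 2*y - 3) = (y - 3)*(y + 2)*(y + 1)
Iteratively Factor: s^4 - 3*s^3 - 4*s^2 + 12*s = (s + 2)*(s^3 - 5*s^2 + 6*s) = (s - 3)*(s + 2)*(s^2 - 2*s) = s*(s - 3)*(s + 2)*(s - 2)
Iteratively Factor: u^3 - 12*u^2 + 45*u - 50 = (u - 5)*(u^2 - 7*u + 10) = (u - 5)*(u - 2)*(u - 5)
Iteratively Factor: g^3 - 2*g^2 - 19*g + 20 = (g - 5)*(g^2 + 3*g - 4) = (g - 5)*(g + 4)*(g - 1)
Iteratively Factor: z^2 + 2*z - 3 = (z - 1)*(z + 3)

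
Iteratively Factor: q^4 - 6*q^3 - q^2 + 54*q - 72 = (q - 4)*(q^3 - 2*q^2 - 9*q + 18) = (q - 4)*(q - 2)*(q^2 - 9) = (q - 4)*(q - 3)*(q - 2)*(q + 3)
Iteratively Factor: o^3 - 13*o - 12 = (o - 4)*(o^2 + 4*o + 3) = (o - 4)*(o + 1)*(o + 3)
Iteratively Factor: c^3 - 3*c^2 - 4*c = (c + 1)*(c^2 - 4*c) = c*(c + 1)*(c - 4)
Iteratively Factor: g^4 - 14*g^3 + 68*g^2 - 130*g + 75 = (g - 3)*(g^3 - 11*g^2 + 35*g - 25) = (g - 5)*(g - 3)*(g^2 - 6*g + 5) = (g - 5)^2*(g - 3)*(g - 1)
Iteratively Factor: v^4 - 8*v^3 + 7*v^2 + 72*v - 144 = (v + 3)*(v^3 - 11*v^2 + 40*v - 48) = (v - 4)*(v + 3)*(v^2 - 7*v + 12) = (v - 4)^2*(v + 3)*(v - 3)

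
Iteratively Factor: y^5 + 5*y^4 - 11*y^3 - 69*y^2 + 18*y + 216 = (y - 2)*(y^4 + 7*y^3 + 3*y^2 - 63*y - 108) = (y - 2)*(y + 3)*(y^3 + 4*y^2 - 9*y - 36) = (y - 2)*(y + 3)*(y + 4)*(y^2 - 9) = (y - 2)*(y + 3)^2*(y + 4)*(y - 3)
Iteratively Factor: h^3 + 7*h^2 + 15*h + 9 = (h + 3)*(h^2 + 4*h + 3) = (h + 1)*(h + 3)*(h + 3)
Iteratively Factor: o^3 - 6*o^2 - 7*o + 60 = (o - 5)*(o^2 - o - 12) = (o - 5)*(o + 3)*(o - 4)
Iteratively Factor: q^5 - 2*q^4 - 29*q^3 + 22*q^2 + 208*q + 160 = (q + 4)*(q^4 - 6*q^3 - 5*q^2 + 42*q + 40) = (q + 1)*(q + 4)*(q^3 - 7*q^2 + 2*q + 40) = (q - 4)*(q + 1)*(q + 4)*(q^2 - 3*q - 10) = (q - 5)*(q - 4)*(q + 1)*(q + 4)*(q + 2)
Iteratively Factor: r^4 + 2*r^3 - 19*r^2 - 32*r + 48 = (r - 1)*(r^3 + 3*r^2 - 16*r - 48) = (r - 4)*(r - 1)*(r^2 + 7*r + 12) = (r - 4)*(r - 1)*(r + 3)*(r + 4)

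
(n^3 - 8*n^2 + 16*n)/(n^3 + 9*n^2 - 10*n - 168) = n*(n - 4)/(n^2 + 13*n + 42)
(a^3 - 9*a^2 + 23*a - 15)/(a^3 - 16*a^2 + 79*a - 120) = (a - 1)/(a - 8)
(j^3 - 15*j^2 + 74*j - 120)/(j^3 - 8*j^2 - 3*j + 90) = (j - 4)/(j + 3)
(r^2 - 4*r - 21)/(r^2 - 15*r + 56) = (r + 3)/(r - 8)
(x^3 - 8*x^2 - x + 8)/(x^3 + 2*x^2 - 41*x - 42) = (x^2 - 9*x + 8)/(x^2 + x - 42)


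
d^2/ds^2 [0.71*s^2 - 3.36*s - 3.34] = 1.42000000000000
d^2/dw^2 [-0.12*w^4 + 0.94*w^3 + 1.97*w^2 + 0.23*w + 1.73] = -1.44*w^2 + 5.64*w + 3.94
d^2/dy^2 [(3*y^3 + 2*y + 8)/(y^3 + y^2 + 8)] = 2*(-3*y^6 + 6*y^5 - 90*y^4 + 42*y^3 - 72*y^2 + 336*y - 64)/(y^9 + 3*y^8 + 3*y^7 + 25*y^6 + 48*y^5 + 24*y^4 + 192*y^3 + 192*y^2 + 512)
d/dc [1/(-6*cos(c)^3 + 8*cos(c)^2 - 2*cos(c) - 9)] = 2*(-9*cos(c)^2 + 8*cos(c) - 1)*sin(c)/(6*cos(c)^3 - 8*cos(c)^2 + 2*cos(c) + 9)^2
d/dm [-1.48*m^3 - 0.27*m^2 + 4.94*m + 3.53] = -4.44*m^2 - 0.54*m + 4.94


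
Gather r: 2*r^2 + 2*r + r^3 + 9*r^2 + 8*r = r^3 + 11*r^2 + 10*r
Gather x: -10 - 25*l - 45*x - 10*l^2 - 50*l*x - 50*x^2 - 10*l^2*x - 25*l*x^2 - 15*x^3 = -10*l^2 - 25*l - 15*x^3 + x^2*(-25*l - 50) + x*(-10*l^2 - 50*l - 45) - 10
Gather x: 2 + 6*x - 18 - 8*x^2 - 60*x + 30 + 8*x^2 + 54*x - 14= 0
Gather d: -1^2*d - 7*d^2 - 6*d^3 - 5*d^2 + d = -6*d^3 - 12*d^2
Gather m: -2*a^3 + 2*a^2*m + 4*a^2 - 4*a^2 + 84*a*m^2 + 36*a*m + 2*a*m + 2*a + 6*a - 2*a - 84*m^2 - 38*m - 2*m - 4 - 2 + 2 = -2*a^3 + 6*a + m^2*(84*a - 84) + m*(2*a^2 + 38*a - 40) - 4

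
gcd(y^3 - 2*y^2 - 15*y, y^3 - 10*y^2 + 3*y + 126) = y + 3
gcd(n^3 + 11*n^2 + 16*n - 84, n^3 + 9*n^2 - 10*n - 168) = n^2 + 13*n + 42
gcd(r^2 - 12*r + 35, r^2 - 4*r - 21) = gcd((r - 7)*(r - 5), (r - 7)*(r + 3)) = r - 7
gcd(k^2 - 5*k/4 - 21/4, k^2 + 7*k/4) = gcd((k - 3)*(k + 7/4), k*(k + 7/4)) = k + 7/4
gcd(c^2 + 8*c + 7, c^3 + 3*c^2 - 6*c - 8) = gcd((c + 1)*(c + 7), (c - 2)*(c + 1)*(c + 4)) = c + 1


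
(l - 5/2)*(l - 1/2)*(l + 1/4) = l^3 - 11*l^2/4 + l/2 + 5/16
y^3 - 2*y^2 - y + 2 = (y - 2)*(y - 1)*(y + 1)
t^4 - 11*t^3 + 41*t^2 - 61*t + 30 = (t - 5)*(t - 3)*(t - 2)*(t - 1)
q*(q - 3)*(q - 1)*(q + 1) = q^4 - 3*q^3 - q^2 + 3*q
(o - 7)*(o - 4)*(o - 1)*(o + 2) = o^4 - 10*o^3 + 15*o^2 + 50*o - 56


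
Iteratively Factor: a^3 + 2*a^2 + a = (a)*(a^2 + 2*a + 1) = a*(a + 1)*(a + 1)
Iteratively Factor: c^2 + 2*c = (c)*(c + 2)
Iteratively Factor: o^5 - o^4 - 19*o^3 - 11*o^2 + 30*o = (o + 3)*(o^4 - 4*o^3 - 7*o^2 + 10*o) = (o + 2)*(o + 3)*(o^3 - 6*o^2 + 5*o) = o*(o + 2)*(o + 3)*(o^2 - 6*o + 5) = o*(o - 1)*(o + 2)*(o + 3)*(o - 5)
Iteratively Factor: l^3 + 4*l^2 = (l)*(l^2 + 4*l) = l*(l + 4)*(l)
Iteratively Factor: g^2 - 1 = (g + 1)*(g - 1)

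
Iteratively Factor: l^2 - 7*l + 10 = (l - 5)*(l - 2)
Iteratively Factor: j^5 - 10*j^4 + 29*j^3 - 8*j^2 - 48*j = (j + 1)*(j^4 - 11*j^3 + 40*j^2 - 48*j) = (j - 4)*(j + 1)*(j^3 - 7*j^2 + 12*j) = (j - 4)^2*(j + 1)*(j^2 - 3*j) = (j - 4)^2*(j - 3)*(j + 1)*(j)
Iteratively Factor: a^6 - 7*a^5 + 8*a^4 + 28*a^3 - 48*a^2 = (a + 2)*(a^5 - 9*a^4 + 26*a^3 - 24*a^2) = (a - 3)*(a + 2)*(a^4 - 6*a^3 + 8*a^2) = a*(a - 3)*(a + 2)*(a^3 - 6*a^2 + 8*a) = a*(a - 3)*(a - 2)*(a + 2)*(a^2 - 4*a) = a^2*(a - 3)*(a - 2)*(a + 2)*(a - 4)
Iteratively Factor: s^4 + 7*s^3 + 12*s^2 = (s)*(s^3 + 7*s^2 + 12*s) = s*(s + 4)*(s^2 + 3*s) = s^2*(s + 4)*(s + 3)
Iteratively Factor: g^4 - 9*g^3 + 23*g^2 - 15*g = (g)*(g^3 - 9*g^2 + 23*g - 15) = g*(g - 5)*(g^2 - 4*g + 3) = g*(g - 5)*(g - 3)*(g - 1)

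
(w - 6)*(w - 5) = w^2 - 11*w + 30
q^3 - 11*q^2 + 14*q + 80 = (q - 8)*(q - 5)*(q + 2)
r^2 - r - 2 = (r - 2)*(r + 1)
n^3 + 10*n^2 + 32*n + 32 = (n + 2)*(n + 4)^2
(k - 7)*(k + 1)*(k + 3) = k^3 - 3*k^2 - 25*k - 21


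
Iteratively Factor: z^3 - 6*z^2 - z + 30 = (z - 5)*(z^2 - z - 6) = (z - 5)*(z - 3)*(z + 2)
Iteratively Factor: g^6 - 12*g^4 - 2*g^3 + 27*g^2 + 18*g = (g + 3)*(g^5 - 3*g^4 - 3*g^3 + 7*g^2 + 6*g) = g*(g + 3)*(g^4 - 3*g^3 - 3*g^2 + 7*g + 6) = g*(g + 1)*(g + 3)*(g^3 - 4*g^2 + g + 6) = g*(g - 2)*(g + 1)*(g + 3)*(g^2 - 2*g - 3) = g*(g - 3)*(g - 2)*(g + 1)*(g + 3)*(g + 1)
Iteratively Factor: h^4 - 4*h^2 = (h)*(h^3 - 4*h) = h*(h + 2)*(h^2 - 2*h) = h*(h - 2)*(h + 2)*(h)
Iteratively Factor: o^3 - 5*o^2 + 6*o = (o)*(o^2 - 5*o + 6) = o*(o - 2)*(o - 3)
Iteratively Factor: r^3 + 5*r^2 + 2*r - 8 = (r - 1)*(r^2 + 6*r + 8) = (r - 1)*(r + 2)*(r + 4)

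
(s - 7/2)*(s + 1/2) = s^2 - 3*s - 7/4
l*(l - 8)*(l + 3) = l^3 - 5*l^2 - 24*l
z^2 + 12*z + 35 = (z + 5)*(z + 7)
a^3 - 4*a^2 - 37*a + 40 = (a - 8)*(a - 1)*(a + 5)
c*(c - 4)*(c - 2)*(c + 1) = c^4 - 5*c^3 + 2*c^2 + 8*c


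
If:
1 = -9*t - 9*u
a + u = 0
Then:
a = -u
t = -u - 1/9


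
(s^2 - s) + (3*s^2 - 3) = 4*s^2 - s - 3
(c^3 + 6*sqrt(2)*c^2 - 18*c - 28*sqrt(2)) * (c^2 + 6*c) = c^5 + 6*c^4 + 6*sqrt(2)*c^4 - 18*c^3 + 36*sqrt(2)*c^3 - 108*c^2 - 28*sqrt(2)*c^2 - 168*sqrt(2)*c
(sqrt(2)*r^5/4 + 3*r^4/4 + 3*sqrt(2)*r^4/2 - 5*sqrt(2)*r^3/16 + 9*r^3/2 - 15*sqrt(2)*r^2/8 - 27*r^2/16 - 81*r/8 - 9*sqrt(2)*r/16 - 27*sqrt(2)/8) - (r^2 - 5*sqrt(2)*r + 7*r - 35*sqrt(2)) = sqrt(2)*r^5/4 + 3*r^4/4 + 3*sqrt(2)*r^4/2 - 5*sqrt(2)*r^3/16 + 9*r^3/2 - 43*r^2/16 - 15*sqrt(2)*r^2/8 - 137*r/8 + 71*sqrt(2)*r/16 + 253*sqrt(2)/8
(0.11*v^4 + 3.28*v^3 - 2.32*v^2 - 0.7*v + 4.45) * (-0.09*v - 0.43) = -0.0099*v^5 - 0.3425*v^4 - 1.2016*v^3 + 1.0606*v^2 - 0.0995*v - 1.9135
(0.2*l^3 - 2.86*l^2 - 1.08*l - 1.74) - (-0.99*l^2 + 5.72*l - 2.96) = 0.2*l^3 - 1.87*l^2 - 6.8*l + 1.22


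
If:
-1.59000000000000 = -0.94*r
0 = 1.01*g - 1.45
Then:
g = 1.44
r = 1.69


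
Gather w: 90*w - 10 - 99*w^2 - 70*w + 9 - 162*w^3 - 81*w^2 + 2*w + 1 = -162*w^3 - 180*w^2 + 22*w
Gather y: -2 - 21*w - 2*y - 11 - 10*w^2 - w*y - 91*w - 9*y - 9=-10*w^2 - 112*w + y*(-w - 11) - 22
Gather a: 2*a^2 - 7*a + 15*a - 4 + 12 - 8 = 2*a^2 + 8*a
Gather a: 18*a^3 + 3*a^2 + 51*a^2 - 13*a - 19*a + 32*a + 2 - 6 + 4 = 18*a^3 + 54*a^2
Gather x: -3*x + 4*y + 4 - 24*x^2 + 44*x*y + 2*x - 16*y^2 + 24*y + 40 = -24*x^2 + x*(44*y - 1) - 16*y^2 + 28*y + 44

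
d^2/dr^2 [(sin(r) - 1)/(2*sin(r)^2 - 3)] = (-36*sin(r)^5 + 16*sin(r)^4 + 26*sin(r) - 3*sin(3*r) + 2*sin(5*r) - 12)/(2*sin(r)^2 - 3)^3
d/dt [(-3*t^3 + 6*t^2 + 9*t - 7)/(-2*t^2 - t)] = (6*t^4 + 6*t^3 + 12*t^2 - 28*t - 7)/(t^2*(4*t^2 + 4*t + 1))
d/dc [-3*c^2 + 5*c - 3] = 5 - 6*c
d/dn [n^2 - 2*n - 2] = 2*n - 2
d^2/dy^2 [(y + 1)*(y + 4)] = 2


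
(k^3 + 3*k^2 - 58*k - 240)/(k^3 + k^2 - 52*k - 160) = (k + 6)/(k + 4)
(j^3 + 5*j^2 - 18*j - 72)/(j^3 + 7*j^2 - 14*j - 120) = (j + 3)/(j + 5)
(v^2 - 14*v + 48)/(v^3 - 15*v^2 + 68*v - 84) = (v - 8)/(v^2 - 9*v + 14)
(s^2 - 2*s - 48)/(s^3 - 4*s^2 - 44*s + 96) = 1/(s - 2)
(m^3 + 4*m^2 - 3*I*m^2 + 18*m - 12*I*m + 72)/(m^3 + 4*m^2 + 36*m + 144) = (m + 3*I)/(m + 6*I)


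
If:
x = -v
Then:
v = -x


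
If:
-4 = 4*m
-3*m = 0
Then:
No Solution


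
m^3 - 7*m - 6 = (m - 3)*(m + 1)*(m + 2)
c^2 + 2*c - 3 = (c - 1)*(c + 3)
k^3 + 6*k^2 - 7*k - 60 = (k - 3)*(k + 4)*(k + 5)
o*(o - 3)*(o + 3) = o^3 - 9*o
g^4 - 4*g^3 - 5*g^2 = g^2*(g - 5)*(g + 1)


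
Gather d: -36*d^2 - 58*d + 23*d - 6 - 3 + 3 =-36*d^2 - 35*d - 6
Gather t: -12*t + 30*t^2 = 30*t^2 - 12*t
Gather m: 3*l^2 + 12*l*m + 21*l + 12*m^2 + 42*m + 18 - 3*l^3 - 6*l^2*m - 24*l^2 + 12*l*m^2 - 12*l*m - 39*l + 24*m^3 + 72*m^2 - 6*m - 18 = -3*l^3 - 21*l^2 - 18*l + 24*m^3 + m^2*(12*l + 84) + m*(36 - 6*l^2)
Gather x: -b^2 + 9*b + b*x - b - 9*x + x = -b^2 + 8*b + x*(b - 8)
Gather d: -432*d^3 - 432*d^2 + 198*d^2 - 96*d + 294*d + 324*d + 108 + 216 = -432*d^3 - 234*d^2 + 522*d + 324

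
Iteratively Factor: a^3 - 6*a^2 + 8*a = (a - 4)*(a^2 - 2*a) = (a - 4)*(a - 2)*(a)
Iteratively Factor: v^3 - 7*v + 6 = (v - 2)*(v^2 + 2*v - 3) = (v - 2)*(v - 1)*(v + 3)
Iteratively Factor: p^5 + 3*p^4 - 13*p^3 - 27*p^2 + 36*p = (p - 3)*(p^4 + 6*p^3 + 5*p^2 - 12*p) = p*(p - 3)*(p^3 + 6*p^2 + 5*p - 12) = p*(p - 3)*(p + 3)*(p^2 + 3*p - 4) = p*(p - 3)*(p + 3)*(p + 4)*(p - 1)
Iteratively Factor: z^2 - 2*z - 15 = (z + 3)*(z - 5)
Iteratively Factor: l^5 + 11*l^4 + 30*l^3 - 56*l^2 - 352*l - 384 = (l + 2)*(l^4 + 9*l^3 + 12*l^2 - 80*l - 192) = (l + 2)*(l + 4)*(l^3 + 5*l^2 - 8*l - 48) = (l + 2)*(l + 4)^2*(l^2 + l - 12) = (l - 3)*(l + 2)*(l + 4)^2*(l + 4)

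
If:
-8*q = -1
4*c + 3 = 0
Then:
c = -3/4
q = 1/8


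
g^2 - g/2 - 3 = (g - 2)*(g + 3/2)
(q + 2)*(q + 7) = q^2 + 9*q + 14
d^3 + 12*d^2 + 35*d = d*(d + 5)*(d + 7)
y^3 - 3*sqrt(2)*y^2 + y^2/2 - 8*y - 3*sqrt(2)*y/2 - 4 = (y + 1/2)*(y - 4*sqrt(2))*(y + sqrt(2))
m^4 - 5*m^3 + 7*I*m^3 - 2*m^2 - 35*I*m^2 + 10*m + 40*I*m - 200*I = (m - 5)*(m - 2*I)*(m + 4*I)*(m + 5*I)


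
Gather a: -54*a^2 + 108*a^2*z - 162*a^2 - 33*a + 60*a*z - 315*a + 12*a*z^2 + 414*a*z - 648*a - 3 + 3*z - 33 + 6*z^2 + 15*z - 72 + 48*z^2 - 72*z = a^2*(108*z - 216) + a*(12*z^2 + 474*z - 996) + 54*z^2 - 54*z - 108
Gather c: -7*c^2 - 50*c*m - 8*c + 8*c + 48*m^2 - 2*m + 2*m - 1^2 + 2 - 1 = -7*c^2 - 50*c*m + 48*m^2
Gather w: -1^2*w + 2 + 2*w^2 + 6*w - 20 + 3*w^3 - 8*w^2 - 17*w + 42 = 3*w^3 - 6*w^2 - 12*w + 24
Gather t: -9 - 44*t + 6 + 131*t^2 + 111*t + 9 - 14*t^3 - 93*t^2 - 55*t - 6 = -14*t^3 + 38*t^2 + 12*t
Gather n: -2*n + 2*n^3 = 2*n^3 - 2*n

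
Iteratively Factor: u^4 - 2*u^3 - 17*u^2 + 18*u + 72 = (u + 2)*(u^3 - 4*u^2 - 9*u + 36) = (u + 2)*(u + 3)*(u^2 - 7*u + 12) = (u - 4)*(u + 2)*(u + 3)*(u - 3)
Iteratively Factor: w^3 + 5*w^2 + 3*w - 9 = (w - 1)*(w^2 + 6*w + 9) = (w - 1)*(w + 3)*(w + 3)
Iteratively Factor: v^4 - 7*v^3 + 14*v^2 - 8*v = (v - 4)*(v^3 - 3*v^2 + 2*v) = (v - 4)*(v - 1)*(v^2 - 2*v) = (v - 4)*(v - 2)*(v - 1)*(v)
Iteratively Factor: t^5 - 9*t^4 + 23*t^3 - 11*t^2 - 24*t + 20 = (t - 5)*(t^4 - 4*t^3 + 3*t^2 + 4*t - 4) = (t - 5)*(t - 2)*(t^3 - 2*t^2 - t + 2) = (t - 5)*(t - 2)*(t - 1)*(t^2 - t - 2) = (t - 5)*(t - 2)*(t - 1)*(t + 1)*(t - 2)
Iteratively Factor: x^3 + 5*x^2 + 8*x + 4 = (x + 2)*(x^2 + 3*x + 2) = (x + 1)*(x + 2)*(x + 2)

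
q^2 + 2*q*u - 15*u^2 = (q - 3*u)*(q + 5*u)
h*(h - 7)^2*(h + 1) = h^4 - 13*h^3 + 35*h^2 + 49*h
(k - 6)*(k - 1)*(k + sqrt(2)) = k^3 - 7*k^2 + sqrt(2)*k^2 - 7*sqrt(2)*k + 6*k + 6*sqrt(2)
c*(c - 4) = c^2 - 4*c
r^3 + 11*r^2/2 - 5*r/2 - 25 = (r - 2)*(r + 5/2)*(r + 5)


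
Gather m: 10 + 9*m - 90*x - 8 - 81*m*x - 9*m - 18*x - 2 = -81*m*x - 108*x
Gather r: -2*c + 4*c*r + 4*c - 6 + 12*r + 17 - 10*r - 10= 2*c + r*(4*c + 2) + 1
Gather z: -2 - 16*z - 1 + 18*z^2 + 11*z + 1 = 18*z^2 - 5*z - 2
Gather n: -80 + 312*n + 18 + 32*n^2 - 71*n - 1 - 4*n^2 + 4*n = 28*n^2 + 245*n - 63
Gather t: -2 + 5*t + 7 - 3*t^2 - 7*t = -3*t^2 - 2*t + 5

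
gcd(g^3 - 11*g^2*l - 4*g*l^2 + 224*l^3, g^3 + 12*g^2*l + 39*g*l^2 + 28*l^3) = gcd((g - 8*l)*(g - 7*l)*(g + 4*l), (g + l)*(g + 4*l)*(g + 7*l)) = g + 4*l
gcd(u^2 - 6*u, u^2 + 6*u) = u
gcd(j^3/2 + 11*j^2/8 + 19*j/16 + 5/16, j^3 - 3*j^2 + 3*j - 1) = 1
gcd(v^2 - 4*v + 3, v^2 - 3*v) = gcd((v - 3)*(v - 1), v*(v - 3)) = v - 3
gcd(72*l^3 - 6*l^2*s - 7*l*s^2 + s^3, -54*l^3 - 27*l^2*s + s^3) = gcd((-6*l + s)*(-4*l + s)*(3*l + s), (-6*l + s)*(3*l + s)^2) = -18*l^2 - 3*l*s + s^2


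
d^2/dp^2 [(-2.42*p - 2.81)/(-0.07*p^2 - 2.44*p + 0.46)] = ((0.14*p + 2.44)*(0.28*p + 4.88)*(2.42*p + 2.81) - (1.0164*p + 12.203)*(0.07*p^2 + 2.44*p - 0.46))/(0.07*p^2 + 2.44*p - 0.46)^3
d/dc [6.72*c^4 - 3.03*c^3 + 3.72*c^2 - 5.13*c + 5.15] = 26.88*c^3 - 9.09*c^2 + 7.44*c - 5.13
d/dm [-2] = 0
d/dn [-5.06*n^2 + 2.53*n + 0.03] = 2.53 - 10.12*n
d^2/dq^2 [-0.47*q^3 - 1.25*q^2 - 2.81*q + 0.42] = -2.82*q - 2.5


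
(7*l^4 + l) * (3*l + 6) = 21*l^5 + 42*l^4 + 3*l^2 + 6*l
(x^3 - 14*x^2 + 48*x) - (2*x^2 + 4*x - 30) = x^3 - 16*x^2 + 44*x + 30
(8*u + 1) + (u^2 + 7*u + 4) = u^2 + 15*u + 5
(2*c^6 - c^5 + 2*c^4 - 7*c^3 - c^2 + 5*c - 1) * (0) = 0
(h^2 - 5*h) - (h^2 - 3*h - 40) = 40 - 2*h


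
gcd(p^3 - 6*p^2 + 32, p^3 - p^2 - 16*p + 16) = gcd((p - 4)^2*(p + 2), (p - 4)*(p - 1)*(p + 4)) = p - 4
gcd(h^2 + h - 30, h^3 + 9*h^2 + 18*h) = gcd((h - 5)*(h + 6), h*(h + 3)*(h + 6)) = h + 6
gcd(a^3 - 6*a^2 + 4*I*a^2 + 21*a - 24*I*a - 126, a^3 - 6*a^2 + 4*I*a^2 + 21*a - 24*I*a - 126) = a^3 + a^2*(-6 + 4*I) + a*(21 - 24*I) - 126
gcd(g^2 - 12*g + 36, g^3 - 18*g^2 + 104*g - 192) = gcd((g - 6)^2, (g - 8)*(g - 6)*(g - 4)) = g - 6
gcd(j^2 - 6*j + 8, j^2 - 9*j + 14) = j - 2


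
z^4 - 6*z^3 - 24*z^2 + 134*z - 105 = (z - 7)*(z - 3)*(z - 1)*(z + 5)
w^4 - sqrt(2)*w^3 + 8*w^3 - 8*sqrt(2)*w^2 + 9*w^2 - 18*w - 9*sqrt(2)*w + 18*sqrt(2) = (w - 1)*(w + 3)*(w + 6)*(w - sqrt(2))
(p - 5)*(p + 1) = p^2 - 4*p - 5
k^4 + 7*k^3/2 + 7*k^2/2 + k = k*(k + 1/2)*(k + 1)*(k + 2)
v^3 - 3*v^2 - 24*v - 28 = (v - 7)*(v + 2)^2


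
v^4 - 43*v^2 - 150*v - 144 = (v - 8)*(v + 2)*(v + 3)^2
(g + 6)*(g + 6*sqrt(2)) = g^2 + 6*g + 6*sqrt(2)*g + 36*sqrt(2)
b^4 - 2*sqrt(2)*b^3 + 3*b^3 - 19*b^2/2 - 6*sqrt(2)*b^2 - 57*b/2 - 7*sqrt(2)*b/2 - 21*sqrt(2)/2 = (b + 3)*(b - 7*sqrt(2)/2)*(b + sqrt(2)/2)*(b + sqrt(2))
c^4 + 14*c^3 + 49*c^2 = c^2*(c + 7)^2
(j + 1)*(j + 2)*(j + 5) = j^3 + 8*j^2 + 17*j + 10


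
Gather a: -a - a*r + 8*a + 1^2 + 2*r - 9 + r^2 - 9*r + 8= a*(7 - r) + r^2 - 7*r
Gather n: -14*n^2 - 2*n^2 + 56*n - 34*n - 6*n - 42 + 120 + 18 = -16*n^2 + 16*n + 96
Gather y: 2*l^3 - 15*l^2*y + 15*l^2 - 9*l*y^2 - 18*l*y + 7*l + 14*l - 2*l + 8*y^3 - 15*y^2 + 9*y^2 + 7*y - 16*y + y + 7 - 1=2*l^3 + 15*l^2 + 19*l + 8*y^3 + y^2*(-9*l - 6) + y*(-15*l^2 - 18*l - 8) + 6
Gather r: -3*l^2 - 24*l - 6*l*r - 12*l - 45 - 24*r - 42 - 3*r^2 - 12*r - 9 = -3*l^2 - 36*l - 3*r^2 + r*(-6*l - 36) - 96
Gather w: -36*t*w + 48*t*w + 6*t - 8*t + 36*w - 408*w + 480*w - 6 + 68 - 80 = -2*t + w*(12*t + 108) - 18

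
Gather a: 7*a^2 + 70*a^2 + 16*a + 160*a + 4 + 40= 77*a^2 + 176*a + 44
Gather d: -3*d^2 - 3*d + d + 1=-3*d^2 - 2*d + 1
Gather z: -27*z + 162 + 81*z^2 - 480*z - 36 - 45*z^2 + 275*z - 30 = 36*z^2 - 232*z + 96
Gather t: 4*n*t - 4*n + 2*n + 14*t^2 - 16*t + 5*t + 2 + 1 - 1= -2*n + 14*t^2 + t*(4*n - 11) + 2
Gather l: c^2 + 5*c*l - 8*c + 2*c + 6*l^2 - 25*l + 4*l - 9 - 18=c^2 - 6*c + 6*l^2 + l*(5*c - 21) - 27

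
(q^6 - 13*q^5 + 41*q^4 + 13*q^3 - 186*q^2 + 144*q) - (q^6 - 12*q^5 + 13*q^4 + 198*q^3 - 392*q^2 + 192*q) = -q^5 + 28*q^4 - 185*q^3 + 206*q^2 - 48*q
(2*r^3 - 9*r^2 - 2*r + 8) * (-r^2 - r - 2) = -2*r^5 + 7*r^4 + 7*r^3 + 12*r^2 - 4*r - 16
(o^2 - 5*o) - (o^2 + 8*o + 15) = -13*o - 15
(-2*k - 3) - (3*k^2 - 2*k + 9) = -3*k^2 - 12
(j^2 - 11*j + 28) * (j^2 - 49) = j^4 - 11*j^3 - 21*j^2 + 539*j - 1372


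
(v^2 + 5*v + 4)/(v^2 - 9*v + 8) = (v^2 + 5*v + 4)/(v^2 - 9*v + 8)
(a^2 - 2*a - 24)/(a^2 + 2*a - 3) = (a^2 - 2*a - 24)/(a^2 + 2*a - 3)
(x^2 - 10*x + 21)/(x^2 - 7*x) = (x - 3)/x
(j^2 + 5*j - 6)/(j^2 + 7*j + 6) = (j - 1)/(j + 1)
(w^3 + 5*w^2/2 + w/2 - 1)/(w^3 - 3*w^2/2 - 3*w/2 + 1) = (w + 2)/(w - 2)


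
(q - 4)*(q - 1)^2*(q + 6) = q^4 - 27*q^2 + 50*q - 24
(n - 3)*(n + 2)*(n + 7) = n^3 + 6*n^2 - 13*n - 42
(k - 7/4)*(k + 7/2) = k^2 + 7*k/4 - 49/8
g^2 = g^2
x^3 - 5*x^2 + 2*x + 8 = (x - 4)*(x - 2)*(x + 1)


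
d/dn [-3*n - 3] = -3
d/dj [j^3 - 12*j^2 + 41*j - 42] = 3*j^2 - 24*j + 41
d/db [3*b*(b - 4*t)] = 6*b - 12*t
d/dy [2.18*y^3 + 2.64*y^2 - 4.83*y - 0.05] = 6.54*y^2 + 5.28*y - 4.83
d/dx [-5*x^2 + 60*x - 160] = 60 - 10*x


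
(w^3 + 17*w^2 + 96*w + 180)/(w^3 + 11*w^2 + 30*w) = (w + 6)/w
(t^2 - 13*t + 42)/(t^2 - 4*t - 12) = (t - 7)/(t + 2)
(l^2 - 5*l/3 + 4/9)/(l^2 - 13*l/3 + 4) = (l - 1/3)/(l - 3)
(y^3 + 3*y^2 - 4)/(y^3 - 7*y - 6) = (y^2 + y - 2)/(y^2 - 2*y - 3)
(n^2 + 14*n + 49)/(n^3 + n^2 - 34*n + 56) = (n + 7)/(n^2 - 6*n + 8)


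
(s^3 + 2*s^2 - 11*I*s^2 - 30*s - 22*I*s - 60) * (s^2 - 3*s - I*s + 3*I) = s^5 - s^4 - 12*I*s^4 - 47*s^3 + 12*I*s^3 + 41*s^2 + 102*I*s^2 + 246*s - 30*I*s - 180*I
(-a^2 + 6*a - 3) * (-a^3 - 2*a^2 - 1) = a^5 - 4*a^4 - 9*a^3 + 7*a^2 - 6*a + 3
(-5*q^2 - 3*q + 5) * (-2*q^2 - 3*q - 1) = 10*q^4 + 21*q^3 + 4*q^2 - 12*q - 5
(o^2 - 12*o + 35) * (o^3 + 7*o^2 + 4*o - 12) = o^5 - 5*o^4 - 45*o^3 + 185*o^2 + 284*o - 420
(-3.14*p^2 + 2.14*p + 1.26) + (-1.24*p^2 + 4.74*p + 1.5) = -4.38*p^2 + 6.88*p + 2.76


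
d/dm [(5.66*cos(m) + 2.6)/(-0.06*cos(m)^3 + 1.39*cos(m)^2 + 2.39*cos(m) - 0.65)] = (-0.6792*cos(m)^3 + 7.3994*cos(m)^2 + 7.228*cos(m) + 9.893)*sin(m)/(0.0036*cos(m)^6 - 0.1668*cos(m)^5 + 1.6453*cos(m)^4 + 6.7222*cos(m)^3 + 3.9051*cos(m)^2 - 3.107*cos(m) + 0.4225)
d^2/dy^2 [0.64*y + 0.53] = 0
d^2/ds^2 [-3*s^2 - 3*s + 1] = -6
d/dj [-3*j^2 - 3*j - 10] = -6*j - 3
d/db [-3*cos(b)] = 3*sin(b)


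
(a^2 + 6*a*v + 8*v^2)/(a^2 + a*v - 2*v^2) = (-a - 4*v)/(-a + v)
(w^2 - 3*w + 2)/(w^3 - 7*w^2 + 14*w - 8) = 1/(w - 4)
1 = 1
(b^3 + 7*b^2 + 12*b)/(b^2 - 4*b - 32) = b*(b + 3)/(b - 8)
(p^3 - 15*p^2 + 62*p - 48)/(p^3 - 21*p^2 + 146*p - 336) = (p - 1)/(p - 7)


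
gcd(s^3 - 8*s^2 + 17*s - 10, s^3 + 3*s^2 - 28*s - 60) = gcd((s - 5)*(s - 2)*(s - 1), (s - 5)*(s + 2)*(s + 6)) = s - 5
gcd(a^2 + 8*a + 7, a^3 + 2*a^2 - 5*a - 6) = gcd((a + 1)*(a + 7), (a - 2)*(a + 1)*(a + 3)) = a + 1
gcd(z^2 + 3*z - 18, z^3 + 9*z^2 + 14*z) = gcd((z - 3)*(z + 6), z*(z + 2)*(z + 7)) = 1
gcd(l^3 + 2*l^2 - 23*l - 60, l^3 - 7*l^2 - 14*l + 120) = l^2 - l - 20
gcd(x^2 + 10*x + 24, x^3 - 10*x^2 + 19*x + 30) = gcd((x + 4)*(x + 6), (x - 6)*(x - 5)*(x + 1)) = 1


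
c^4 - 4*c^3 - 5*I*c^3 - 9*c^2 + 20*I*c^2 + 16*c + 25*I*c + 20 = (c - 5)*(c + 1)*(c - 4*I)*(c - I)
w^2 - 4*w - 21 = (w - 7)*(w + 3)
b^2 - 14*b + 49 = (b - 7)^2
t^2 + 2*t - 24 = (t - 4)*(t + 6)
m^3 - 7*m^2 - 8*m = m*(m - 8)*(m + 1)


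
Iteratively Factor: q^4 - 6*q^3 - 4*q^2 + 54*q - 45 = (q + 3)*(q^3 - 9*q^2 + 23*q - 15) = (q - 3)*(q + 3)*(q^2 - 6*q + 5) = (q - 3)*(q - 1)*(q + 3)*(q - 5)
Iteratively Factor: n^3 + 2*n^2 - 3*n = (n)*(n^2 + 2*n - 3) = n*(n - 1)*(n + 3)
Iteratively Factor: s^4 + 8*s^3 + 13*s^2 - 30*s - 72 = (s + 3)*(s^3 + 5*s^2 - 2*s - 24) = (s + 3)*(s + 4)*(s^2 + s - 6) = (s - 2)*(s + 3)*(s + 4)*(s + 3)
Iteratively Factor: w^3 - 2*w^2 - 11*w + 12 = (w - 1)*(w^2 - w - 12) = (w - 4)*(w - 1)*(w + 3)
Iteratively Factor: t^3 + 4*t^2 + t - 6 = (t + 3)*(t^2 + t - 2) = (t - 1)*(t + 3)*(t + 2)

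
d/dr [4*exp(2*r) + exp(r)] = (8*exp(r) + 1)*exp(r)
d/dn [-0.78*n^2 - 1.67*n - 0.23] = -1.56*n - 1.67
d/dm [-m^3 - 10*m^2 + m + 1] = -3*m^2 - 20*m + 1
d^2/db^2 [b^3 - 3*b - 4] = 6*b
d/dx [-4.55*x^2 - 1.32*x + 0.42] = -9.1*x - 1.32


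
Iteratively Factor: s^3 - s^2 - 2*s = (s - 2)*(s^2 + s) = s*(s - 2)*(s + 1)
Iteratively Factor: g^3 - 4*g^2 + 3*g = (g - 3)*(g^2 - g) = g*(g - 3)*(g - 1)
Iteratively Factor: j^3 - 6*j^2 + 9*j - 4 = (j - 1)*(j^2 - 5*j + 4) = (j - 1)^2*(j - 4)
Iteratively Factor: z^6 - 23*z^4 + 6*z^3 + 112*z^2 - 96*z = (z - 1)*(z^5 + z^4 - 22*z^3 - 16*z^2 + 96*z) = z*(z - 1)*(z^4 + z^3 - 22*z^2 - 16*z + 96) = z*(z - 1)*(z + 4)*(z^3 - 3*z^2 - 10*z + 24) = z*(z - 1)*(z + 3)*(z + 4)*(z^2 - 6*z + 8) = z*(z - 4)*(z - 1)*(z + 3)*(z + 4)*(z - 2)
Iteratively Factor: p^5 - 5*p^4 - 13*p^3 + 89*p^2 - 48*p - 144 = (p - 3)*(p^4 - 2*p^3 - 19*p^2 + 32*p + 48) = (p - 3)*(p + 4)*(p^3 - 6*p^2 + 5*p + 12) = (p - 3)*(p + 1)*(p + 4)*(p^2 - 7*p + 12) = (p - 4)*(p - 3)*(p + 1)*(p + 4)*(p - 3)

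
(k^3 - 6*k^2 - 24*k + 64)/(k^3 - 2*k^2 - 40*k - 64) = (k - 2)/(k + 2)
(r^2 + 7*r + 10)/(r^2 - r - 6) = (r + 5)/(r - 3)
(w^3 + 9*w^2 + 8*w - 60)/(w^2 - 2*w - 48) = (w^2 + 3*w - 10)/(w - 8)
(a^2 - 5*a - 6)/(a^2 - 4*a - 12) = (a + 1)/(a + 2)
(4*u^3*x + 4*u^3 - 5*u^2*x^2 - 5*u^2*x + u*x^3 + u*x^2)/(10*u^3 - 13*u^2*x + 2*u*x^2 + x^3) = u*(-4*u*x - 4*u + x^2 + x)/(-10*u^2 + 3*u*x + x^2)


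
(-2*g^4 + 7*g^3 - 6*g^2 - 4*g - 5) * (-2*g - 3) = 4*g^5 - 8*g^4 - 9*g^3 + 26*g^2 + 22*g + 15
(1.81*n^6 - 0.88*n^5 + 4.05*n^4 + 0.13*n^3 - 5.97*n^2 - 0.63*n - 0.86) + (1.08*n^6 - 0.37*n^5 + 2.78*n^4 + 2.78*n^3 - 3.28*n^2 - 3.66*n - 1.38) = 2.89*n^6 - 1.25*n^5 + 6.83*n^4 + 2.91*n^3 - 9.25*n^2 - 4.29*n - 2.24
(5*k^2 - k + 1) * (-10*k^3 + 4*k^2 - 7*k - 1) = -50*k^5 + 30*k^4 - 49*k^3 + 6*k^2 - 6*k - 1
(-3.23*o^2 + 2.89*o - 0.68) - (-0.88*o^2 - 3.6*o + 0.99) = -2.35*o^2 + 6.49*o - 1.67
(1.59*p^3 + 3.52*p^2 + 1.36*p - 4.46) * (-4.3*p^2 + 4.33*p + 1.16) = -6.837*p^5 - 8.2513*p^4 + 11.238*p^3 + 29.15*p^2 - 17.7342*p - 5.1736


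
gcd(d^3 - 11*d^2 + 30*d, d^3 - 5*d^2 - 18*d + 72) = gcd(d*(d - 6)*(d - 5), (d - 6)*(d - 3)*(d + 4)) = d - 6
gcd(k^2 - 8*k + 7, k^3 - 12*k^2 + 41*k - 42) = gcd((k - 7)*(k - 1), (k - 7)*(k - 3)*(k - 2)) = k - 7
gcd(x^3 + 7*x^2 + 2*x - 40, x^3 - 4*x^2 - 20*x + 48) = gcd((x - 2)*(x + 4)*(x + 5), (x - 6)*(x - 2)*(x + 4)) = x^2 + 2*x - 8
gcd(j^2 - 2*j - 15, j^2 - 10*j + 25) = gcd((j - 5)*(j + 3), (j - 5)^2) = j - 5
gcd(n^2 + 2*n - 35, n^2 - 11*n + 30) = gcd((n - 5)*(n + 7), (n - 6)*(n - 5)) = n - 5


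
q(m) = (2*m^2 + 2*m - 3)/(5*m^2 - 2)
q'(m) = -10*m*(2*m^2 + 2*m - 3)/(5*m^2 - 2)^2 + (4*m + 2)/(5*m^2 - 2)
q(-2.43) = 0.14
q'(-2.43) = -0.15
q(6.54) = 0.45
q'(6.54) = -0.01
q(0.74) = -0.58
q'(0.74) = 12.49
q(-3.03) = 0.21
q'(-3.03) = -0.08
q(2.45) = 0.50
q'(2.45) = -0.01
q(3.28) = 0.48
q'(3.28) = -0.01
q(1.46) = 0.48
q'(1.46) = 0.09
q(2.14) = 0.50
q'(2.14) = -0.01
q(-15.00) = 0.37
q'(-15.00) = 0.00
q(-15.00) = 0.37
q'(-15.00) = 0.00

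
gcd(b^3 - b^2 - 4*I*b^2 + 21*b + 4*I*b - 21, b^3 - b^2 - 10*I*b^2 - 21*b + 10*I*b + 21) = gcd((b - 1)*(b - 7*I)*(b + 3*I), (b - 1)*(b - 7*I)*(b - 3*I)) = b^2 + b*(-1 - 7*I) + 7*I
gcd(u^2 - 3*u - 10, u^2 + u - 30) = u - 5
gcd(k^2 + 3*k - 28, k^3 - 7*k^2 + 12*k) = k - 4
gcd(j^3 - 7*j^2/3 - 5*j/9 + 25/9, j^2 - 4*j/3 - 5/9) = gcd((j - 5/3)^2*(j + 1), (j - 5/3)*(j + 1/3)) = j - 5/3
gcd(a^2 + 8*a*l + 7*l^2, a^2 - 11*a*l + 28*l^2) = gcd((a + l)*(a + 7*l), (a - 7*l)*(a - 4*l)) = 1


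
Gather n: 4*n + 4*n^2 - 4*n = 4*n^2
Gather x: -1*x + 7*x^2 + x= 7*x^2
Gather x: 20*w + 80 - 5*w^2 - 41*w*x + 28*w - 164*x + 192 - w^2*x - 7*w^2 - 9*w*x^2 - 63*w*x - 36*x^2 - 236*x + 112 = -12*w^2 + 48*w + x^2*(-9*w - 36) + x*(-w^2 - 104*w - 400) + 384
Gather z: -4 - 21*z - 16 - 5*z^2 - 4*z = -5*z^2 - 25*z - 20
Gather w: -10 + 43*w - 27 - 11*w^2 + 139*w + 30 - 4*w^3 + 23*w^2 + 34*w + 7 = -4*w^3 + 12*w^2 + 216*w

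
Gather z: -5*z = -5*z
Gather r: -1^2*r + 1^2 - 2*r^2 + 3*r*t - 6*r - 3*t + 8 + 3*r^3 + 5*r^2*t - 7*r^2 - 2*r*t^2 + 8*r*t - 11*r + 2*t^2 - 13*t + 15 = 3*r^3 + r^2*(5*t - 9) + r*(-2*t^2 + 11*t - 18) + 2*t^2 - 16*t + 24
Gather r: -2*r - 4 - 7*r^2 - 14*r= -7*r^2 - 16*r - 4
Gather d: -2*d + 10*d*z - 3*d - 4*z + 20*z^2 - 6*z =d*(10*z - 5) + 20*z^2 - 10*z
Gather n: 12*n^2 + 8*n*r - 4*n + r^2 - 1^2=12*n^2 + n*(8*r - 4) + r^2 - 1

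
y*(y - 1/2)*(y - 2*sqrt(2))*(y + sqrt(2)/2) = y^4 - 3*sqrt(2)*y^3/2 - y^3/2 - 2*y^2 + 3*sqrt(2)*y^2/4 + y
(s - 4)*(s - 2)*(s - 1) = s^3 - 7*s^2 + 14*s - 8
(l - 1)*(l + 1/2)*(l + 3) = l^3 + 5*l^2/2 - 2*l - 3/2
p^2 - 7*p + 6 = (p - 6)*(p - 1)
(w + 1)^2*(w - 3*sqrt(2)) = w^3 - 3*sqrt(2)*w^2 + 2*w^2 - 6*sqrt(2)*w + w - 3*sqrt(2)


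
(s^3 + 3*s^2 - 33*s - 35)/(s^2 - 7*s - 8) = (s^2 + 2*s - 35)/(s - 8)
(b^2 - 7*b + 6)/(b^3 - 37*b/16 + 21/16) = 16*(b - 6)/(16*b^2 + 16*b - 21)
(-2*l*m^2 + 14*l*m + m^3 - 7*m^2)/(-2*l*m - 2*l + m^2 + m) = m*(m - 7)/(m + 1)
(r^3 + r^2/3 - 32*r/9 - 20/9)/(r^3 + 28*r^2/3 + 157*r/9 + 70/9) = (r - 2)/(r + 7)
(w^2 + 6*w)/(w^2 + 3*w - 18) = w/(w - 3)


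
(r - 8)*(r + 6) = r^2 - 2*r - 48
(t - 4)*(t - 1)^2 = t^3 - 6*t^2 + 9*t - 4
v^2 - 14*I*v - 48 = (v - 8*I)*(v - 6*I)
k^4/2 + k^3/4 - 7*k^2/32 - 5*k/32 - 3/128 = (k/2 + 1/4)*(k - 3/4)*(k + 1/4)*(k + 1/2)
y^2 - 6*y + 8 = (y - 4)*(y - 2)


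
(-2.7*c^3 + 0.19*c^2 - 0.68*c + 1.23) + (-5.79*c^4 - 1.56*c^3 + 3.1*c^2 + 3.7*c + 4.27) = -5.79*c^4 - 4.26*c^3 + 3.29*c^2 + 3.02*c + 5.5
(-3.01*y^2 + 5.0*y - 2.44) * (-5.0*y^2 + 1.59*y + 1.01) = 15.05*y^4 - 29.7859*y^3 + 17.1099*y^2 + 1.1704*y - 2.4644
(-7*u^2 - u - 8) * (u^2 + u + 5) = -7*u^4 - 8*u^3 - 44*u^2 - 13*u - 40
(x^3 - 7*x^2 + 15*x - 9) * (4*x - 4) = 4*x^4 - 32*x^3 + 88*x^2 - 96*x + 36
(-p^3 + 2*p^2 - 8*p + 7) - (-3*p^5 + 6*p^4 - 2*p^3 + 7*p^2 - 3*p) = 3*p^5 - 6*p^4 + p^3 - 5*p^2 - 5*p + 7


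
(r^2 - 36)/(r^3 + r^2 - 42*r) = (r + 6)/(r*(r + 7))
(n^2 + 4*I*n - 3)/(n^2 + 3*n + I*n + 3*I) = (n + 3*I)/(n + 3)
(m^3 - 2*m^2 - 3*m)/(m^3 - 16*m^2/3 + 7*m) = 3*(m + 1)/(3*m - 7)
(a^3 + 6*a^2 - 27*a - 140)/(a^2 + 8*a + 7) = (a^2 - a - 20)/(a + 1)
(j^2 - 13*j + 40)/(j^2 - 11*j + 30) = (j - 8)/(j - 6)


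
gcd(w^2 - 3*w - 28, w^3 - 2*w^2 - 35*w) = w - 7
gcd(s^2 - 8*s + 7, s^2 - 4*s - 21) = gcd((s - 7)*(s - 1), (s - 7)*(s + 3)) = s - 7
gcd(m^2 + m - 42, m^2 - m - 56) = m + 7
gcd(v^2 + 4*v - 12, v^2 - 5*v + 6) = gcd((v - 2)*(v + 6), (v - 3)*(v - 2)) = v - 2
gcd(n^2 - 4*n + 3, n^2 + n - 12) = n - 3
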